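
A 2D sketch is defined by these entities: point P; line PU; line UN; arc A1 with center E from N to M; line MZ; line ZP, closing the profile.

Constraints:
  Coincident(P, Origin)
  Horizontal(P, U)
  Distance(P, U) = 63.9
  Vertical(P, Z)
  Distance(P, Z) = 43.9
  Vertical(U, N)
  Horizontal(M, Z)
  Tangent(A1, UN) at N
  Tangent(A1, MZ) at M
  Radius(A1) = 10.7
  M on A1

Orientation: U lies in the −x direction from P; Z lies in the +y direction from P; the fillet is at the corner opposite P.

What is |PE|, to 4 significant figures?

62.71

P is at the origin; PU is horizontal with |PU| = 63.9 and U on the −x side, so U = (-63.90, 0.000). PZ is vertical with |PZ| = 43.9 and Z on the +y side, so Z = (0.000, 43.90). The virtual corner opposite P is at (-63.90, 43.90). Since A1 is tangent to UN there, EN ⟂ UN and A1 meets MZ tangentially, so EM is at right angles to MZ, with radius 10.7, so the center E sits 10.7 in from both sides at E = (-53.20, 33.20). Then |PE| = |E − P| = 62.71.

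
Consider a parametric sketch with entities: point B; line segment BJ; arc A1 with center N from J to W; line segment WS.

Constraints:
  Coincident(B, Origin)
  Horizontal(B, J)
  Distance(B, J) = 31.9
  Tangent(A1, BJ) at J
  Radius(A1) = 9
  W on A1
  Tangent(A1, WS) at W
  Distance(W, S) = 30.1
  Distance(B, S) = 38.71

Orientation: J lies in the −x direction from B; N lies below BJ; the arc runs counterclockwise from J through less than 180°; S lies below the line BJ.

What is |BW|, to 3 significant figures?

41.0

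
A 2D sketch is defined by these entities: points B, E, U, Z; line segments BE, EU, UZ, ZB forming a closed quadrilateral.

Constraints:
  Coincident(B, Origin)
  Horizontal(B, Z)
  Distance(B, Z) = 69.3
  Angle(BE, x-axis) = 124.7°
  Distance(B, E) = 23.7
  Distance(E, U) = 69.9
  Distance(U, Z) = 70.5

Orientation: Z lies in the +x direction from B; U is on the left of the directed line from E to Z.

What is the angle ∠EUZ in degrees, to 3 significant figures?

74.6°

B is at the origin; B and Z share the same y with |BZ| = 69.3 and Z in +x, so Z = (69.3, 0). BE runs at 124.7° with |BE| = 23.7, so E = (-13.5, 19.5). U is determined by |EU| = 69.9 and |UZ| = 70.5 together: it lies at the intersection of circle(E, 69.9) and circle(Z, 70.5). With |EZ| = 85.1, the foot of the radical line on EZ is 42.0 from E and the perpendicular offset is √(69.9² − 42.0²) = 55.9. Taking the left-of-EZ solution: U = (40.2, 64.2).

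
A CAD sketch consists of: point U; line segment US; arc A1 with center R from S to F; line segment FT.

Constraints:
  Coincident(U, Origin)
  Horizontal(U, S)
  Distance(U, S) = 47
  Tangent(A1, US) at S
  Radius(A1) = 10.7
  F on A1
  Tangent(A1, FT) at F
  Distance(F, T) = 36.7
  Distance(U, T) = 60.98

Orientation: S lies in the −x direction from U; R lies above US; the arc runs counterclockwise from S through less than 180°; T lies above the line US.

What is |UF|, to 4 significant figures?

37.98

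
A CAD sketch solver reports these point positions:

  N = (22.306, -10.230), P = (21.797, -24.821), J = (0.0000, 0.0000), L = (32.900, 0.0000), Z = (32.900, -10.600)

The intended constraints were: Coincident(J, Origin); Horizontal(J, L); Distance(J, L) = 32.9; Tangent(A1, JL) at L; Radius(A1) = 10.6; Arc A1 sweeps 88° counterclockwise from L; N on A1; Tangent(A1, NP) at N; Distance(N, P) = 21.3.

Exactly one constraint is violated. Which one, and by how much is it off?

Distance(N, P) = 21.3 — off by 6.70.

J = (0.00, 0.00) ✓; J.y = 0.00, L.y = 0.00 ✓; |JL| = 32.90 ✓; ∠(ZL, LJ) = 90.00° ✓; |ZL| = 10.60 ✓; bearing(Z→N) − bearing(Z→L) = 88.00° ✓; |ZN| = 10.60 ✓; ∠(ZN, NP) = 90.00° ✓; |NP| = 14.60 ✗.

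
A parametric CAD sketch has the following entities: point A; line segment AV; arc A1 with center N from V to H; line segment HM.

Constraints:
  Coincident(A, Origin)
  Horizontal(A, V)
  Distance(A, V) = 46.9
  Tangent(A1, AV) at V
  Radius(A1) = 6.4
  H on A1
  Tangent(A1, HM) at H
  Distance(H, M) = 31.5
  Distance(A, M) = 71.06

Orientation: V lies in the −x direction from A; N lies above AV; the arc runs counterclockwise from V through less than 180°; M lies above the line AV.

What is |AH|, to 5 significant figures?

43.241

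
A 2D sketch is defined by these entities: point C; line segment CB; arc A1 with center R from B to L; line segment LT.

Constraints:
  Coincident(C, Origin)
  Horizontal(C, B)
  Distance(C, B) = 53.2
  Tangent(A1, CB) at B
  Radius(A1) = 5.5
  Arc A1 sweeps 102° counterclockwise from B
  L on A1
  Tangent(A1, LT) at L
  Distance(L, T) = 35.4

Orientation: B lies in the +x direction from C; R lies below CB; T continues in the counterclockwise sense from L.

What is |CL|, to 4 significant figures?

48.28

C is at the origin; C and B share the same y with |CB| = 53.2 and B on the +x side, so B = (53.20, 0.000). Tangency of A1 to CB means the radius RB is perpendicular to CB, so R = B + (0, -5.5) = (53.20, -5.500). On A1, B sits at bearing 90° from R; a 102° counterclockwise sweep puts L at bearing 192°, so L = R + 5.5·(cos 192°, sin 192°) = (47.82, -6.644). Then |CL| = |L − C| = 48.28.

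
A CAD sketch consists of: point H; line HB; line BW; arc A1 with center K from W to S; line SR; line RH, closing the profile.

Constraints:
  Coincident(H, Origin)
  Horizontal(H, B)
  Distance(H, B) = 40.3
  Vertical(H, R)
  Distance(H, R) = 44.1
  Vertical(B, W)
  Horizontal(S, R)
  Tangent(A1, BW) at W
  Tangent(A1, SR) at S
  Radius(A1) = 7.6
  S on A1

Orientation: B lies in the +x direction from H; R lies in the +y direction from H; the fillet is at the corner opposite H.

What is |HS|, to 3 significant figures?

54.9

H is at the origin; H and B share the same y with |HB| = 40.3 and B on the +x side, so B = (40.3, 0.00). HR is vertical with |HR| = 44.1 and R on the +y side, so R = (0.00, 44.1). The virtual corner opposite H is at (40.3, 44.1). The tangent condition forces KW to be normal to BW and the tangent condition forces KS to be normal to SR, with radius 7.6, so the center K sits 7.6 in from both sides at K = (32.7, 36.5). That places the tangent points at W = (40.3, 36.5) on BW and S = (32.7, 44.1) on SR. Then |HS| = |S − H| = 54.9.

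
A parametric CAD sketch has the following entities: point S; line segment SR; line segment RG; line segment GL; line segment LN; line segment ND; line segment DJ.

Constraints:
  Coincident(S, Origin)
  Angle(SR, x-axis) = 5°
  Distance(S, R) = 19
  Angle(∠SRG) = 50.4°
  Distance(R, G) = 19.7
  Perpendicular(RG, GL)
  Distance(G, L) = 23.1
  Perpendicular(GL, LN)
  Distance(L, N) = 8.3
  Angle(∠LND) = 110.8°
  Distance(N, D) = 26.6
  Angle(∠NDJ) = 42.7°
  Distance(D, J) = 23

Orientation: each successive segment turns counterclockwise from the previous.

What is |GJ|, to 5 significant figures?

8.9575

S is at the origin; SR runs at 5.0° with length 19.0, so R = (18.928, 1.6560). ∠SRG = 50.4° gives RG at 134.60° from the x-axis; with |RG| = 19.7, G = (5.0953, 15.683). The perpendicularity gives GL at right angles to RG, so GL runs at -135.40°; with |GL| = 23.1, L = (-11.353, -0.53686). GL is perpendicular to LN, so LN runs at -45.400°; with |LN| = 8.3, N = (-5.5246, -6.4467). ∠LND = 110.8° gives ND at 23.800° from the x-axis; with |ND| = 26.6, D = (18.813, 4.2876). ∠NDJ = 42.7° gives DJ at 161.10° from the x-axis; with |DJ| = 23.0, J = (-2.9467, 11.738). Then |GJ| = |J − G| = 8.9575.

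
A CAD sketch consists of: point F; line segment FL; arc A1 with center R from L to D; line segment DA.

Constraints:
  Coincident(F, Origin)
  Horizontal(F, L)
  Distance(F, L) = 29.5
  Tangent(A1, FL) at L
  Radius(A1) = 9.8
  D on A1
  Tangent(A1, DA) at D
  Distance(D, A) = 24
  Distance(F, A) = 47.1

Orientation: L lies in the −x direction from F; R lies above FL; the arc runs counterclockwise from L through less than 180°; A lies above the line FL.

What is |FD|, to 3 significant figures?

24.9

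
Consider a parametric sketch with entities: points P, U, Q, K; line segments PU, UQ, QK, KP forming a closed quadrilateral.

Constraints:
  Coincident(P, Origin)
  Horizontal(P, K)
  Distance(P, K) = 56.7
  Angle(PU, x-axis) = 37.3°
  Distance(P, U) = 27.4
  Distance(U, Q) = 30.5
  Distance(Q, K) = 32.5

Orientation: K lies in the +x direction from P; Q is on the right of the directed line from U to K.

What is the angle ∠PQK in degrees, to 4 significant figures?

129.2°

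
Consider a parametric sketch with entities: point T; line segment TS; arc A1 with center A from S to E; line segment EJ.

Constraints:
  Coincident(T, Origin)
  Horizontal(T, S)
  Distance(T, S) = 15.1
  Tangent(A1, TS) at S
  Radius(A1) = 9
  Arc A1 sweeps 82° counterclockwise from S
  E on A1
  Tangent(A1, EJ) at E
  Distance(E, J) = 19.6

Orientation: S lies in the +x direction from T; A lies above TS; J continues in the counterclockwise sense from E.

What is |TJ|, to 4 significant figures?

38.11

T is at the origin; T and S share the same y with |TS| = 15.1 and S on the +x side, so S = (15.10, 0.000). Since A1 is tangent to TS there, AS ⟂ TS, so A = S + (0, 9) = (15.10, 9.000). On A1, S sits at bearing -90° from A; an 82° counterclockwise sweep puts E at bearing -8°, so E = A + 9.0·(cos -8°, sin -8°) = (24.01, 7.747). The tangent condition forces AE to be normal to EJ, so EJ runs along (−sin -8°, cos -8°); with |EJ| = 19.6, J = (26.74, 27.16). Then |TJ| = |J − T| = 38.11.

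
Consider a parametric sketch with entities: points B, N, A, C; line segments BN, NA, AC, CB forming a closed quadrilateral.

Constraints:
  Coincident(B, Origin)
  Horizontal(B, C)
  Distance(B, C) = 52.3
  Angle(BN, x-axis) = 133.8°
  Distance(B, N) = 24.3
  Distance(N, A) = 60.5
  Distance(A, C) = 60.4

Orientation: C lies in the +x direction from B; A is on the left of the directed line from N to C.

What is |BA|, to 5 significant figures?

63.506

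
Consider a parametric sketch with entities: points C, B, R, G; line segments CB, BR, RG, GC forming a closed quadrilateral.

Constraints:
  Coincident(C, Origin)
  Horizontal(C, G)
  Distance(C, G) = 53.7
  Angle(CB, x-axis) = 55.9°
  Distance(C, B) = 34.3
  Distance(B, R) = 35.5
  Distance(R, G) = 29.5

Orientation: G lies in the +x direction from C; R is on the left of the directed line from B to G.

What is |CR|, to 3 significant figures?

62.2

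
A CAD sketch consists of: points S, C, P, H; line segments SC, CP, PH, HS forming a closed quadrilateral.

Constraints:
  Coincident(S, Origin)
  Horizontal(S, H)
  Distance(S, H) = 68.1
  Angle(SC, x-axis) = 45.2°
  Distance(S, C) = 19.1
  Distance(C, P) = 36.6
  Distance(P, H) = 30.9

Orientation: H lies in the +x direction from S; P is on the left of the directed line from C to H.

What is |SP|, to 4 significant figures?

54.13

Checks: |CP| = 36.60 ✓; |PH| = 30.90 ✓.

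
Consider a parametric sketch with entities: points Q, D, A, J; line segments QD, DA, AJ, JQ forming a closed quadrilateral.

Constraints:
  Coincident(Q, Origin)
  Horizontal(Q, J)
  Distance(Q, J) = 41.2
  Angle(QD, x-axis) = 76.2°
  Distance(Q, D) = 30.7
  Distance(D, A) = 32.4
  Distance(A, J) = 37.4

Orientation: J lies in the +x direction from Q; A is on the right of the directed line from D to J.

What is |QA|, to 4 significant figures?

4.561

Q is at the origin; QJ is horizontal with |QJ| = 41.2 and J in +x, so J = (41.2, 0). QD runs at 76.2° with |QD| = 30.7, so D = (7.323, 29.81). A is determined by |DA| = 32.4 and |AJ| = 37.4 together: it lies at the intersection of circle(D, 32.4) and circle(J, 37.4). With |DJ| = 45.13, the foot of the radical line on DJ is 18.70 from D and the perpendicular offset is √(32.4² − 18.70²) = 26.46. Taking the right-of-DJ solution: A = (3.877, -2.402).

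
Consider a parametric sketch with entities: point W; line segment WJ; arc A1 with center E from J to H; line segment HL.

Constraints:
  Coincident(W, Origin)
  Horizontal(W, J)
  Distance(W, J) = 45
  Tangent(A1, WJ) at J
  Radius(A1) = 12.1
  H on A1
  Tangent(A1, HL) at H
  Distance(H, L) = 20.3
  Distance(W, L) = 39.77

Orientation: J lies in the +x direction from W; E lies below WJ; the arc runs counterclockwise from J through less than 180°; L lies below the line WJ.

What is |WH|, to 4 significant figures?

34.50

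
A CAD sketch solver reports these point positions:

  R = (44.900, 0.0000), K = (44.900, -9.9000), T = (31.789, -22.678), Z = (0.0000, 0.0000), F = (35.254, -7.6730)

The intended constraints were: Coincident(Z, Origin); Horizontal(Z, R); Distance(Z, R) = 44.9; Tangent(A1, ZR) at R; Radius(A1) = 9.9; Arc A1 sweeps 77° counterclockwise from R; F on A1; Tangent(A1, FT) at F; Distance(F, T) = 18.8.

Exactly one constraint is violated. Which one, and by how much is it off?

Distance(F, T) = 18.8 — off by 3.40.

Z = (0.00, 0.00) ✓; Z.y = 0.00, R.y = 0.00 ✓; |ZR| = 44.90 ✓; ∠(KR, RZ) = 90.00° ✓; |KR| = 9.900 ✓; bearing(K→F) − bearing(K→R) = 77.00° ✓; |KF| = 9.900 ✓; ∠(KF, FT) = 90.00° ✓; |FT| = 15.40 ✗.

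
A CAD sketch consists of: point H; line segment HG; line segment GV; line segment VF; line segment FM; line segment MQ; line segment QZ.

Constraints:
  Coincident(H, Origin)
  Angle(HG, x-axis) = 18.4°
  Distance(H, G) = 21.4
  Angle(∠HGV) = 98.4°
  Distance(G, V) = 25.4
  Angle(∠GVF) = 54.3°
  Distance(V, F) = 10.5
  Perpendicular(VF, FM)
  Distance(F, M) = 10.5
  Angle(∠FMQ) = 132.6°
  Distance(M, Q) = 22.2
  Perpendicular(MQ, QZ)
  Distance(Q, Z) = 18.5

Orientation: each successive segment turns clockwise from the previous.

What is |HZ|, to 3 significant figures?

52.2

H is at the origin; HG runs at 18.4° with length 21.4, so G = (20.3, 6.75). ∠HGV = 98.4° gives GV at -63.2° from the x-axis; with |GV| = 25.4, V = (31.8, -15.9). ∠GVF = 54.3° gives VF at 171° from the x-axis; with |VF| = 10.5, F = (21.4, -14.3). VF ⟂ FM, so FM runs at 81.1°; with |FM| = 10.5, M = (23.0, -3.92). ∠FMQ = 132.6° gives MQ at 33.7° from the x-axis; with |MQ| = 22.2, Q = (41.5, 8.40). MQ ⟂ QZ, so QZ runs at -56.3°; with |QZ| = 18.5, Z = (51.7, -6.99). Then |HZ| = |Z − H| = 52.2.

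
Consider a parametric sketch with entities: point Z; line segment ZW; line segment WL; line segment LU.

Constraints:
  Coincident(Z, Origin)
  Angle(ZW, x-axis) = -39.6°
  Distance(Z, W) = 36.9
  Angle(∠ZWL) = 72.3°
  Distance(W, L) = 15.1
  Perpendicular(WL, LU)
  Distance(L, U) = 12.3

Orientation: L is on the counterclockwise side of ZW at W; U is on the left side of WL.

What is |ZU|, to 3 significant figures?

23.2

∠ZWL = 72.3°, so WL runs at -39.6° + (180° − 72.3°) = 68.1° from the x-axis; with |WL| = 15.1, L = W + 15.1·(cos 68.1°, sin 68.1°) = (34.1, -9.51). WL ⟂ LU; with |LU| = 12.3 on the left of WL, U = L + 12.3·(-0.928, 0.373) = (22.7, -4.92). Then |ZU| = |U − Z| = 23.2.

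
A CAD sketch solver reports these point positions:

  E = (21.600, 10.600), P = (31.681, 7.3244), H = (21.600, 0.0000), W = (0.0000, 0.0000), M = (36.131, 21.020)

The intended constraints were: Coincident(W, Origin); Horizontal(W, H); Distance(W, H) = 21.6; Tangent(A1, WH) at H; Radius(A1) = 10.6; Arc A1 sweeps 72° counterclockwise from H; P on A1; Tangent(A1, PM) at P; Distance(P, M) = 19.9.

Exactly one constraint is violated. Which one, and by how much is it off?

Distance(P, M) = 19.9 — off by 5.50.

W = (0.00, 0.00) ✓; W.y = 0.00, H.y = 0.00 ✓; |WH| = 21.60 ✓; ∠(EH, HW) = 90.00° ✓; |EH| = 10.60 ✓; bearing(E→P) − bearing(E→H) = 72.00° ✓; |EP| = 10.60 ✓; ∠(EP, PM) = 90.00° ✓; |PM| = 14.40 ✗.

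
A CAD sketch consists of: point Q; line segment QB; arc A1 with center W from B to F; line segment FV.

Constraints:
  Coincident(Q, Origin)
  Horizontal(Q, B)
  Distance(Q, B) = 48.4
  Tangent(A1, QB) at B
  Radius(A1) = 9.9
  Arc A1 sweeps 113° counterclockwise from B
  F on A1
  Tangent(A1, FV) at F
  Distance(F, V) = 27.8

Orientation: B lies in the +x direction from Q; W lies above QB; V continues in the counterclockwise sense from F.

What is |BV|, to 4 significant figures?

39.40

Q is at the origin; QB is horizontal with |QB| = 48.4 and B on the +x side, so B = (48.40, 0.000). Since A1 is tangent to QB there, WB ⟂ QB, so W = B + (0, 9.9) = (48.40, 9.900). On A1, B sits at bearing -90° from W; a 113° counterclockwise sweep puts F at bearing 23°, so F = W + 9.9·(cos 23°, sin 23°) = (57.51, 13.77). A1 meets FV tangentially, so WF is at right angles to FV, so FV runs along (−sin 23°, cos 23°); with |FV| = 27.8, V = (46.65, 39.36). Then |BV| = |V − B| = 39.40.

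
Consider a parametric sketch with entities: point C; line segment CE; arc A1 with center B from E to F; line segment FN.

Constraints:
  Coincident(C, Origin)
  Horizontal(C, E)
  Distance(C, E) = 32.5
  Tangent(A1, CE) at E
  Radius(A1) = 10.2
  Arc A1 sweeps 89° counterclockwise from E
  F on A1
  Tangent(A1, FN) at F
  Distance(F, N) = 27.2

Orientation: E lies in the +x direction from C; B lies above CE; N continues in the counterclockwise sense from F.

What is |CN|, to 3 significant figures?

57.0

C is at the origin; C and E share the same y with |CE| = 32.5 and E on the +x side, so E = (32.5, 0.00). The tangent condition forces BE to be normal to CE, so B = E + (0, 10.2) = (32.5, 10.2). On A1, E sits at bearing -90° from B; an 89° counterclockwise sweep puts F at bearing -1°, so F = B + 10.2·(cos -1°, sin -1°) = (42.7, 10.0). Since A1 is tangent to FN there, BF ⟂ FN, so FN runs along (−sin -1°, cos -1°); with |FN| = 27.2, N = (43.2, 37.2). Then |CN| = |N − C| = 57.0.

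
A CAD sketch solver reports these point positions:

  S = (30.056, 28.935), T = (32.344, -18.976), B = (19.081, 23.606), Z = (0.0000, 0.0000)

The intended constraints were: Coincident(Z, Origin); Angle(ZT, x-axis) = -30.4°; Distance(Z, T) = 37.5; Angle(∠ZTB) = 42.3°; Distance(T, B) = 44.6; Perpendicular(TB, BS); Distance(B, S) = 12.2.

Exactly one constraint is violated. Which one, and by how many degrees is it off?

Perpendicular(TB, BS) — off by 8.60°.

Z = (0.00, 0.00) ✓; ZT at -30.40° ✓; |ZT| = 37.50 ✓; ∠ZTB = 42.30° ✓; |TB| = 44.60 ✓; ∠(TB, BS) = 81.40° ✗; |BS| = 12.20 ✓.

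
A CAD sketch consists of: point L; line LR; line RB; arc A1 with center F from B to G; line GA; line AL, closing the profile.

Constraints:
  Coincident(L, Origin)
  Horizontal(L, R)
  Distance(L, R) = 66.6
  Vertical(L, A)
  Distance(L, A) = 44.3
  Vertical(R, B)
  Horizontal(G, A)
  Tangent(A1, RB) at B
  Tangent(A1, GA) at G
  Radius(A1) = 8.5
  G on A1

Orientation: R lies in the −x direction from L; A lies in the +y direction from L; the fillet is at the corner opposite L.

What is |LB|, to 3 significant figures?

75.6

L is at the origin; L and R share the same y with |LR| = 66.6 and R on the −x side, so R = (-66.6, 0.00). LA is vertical with |LA| = 44.3 and A on the +y side, so A = (0.00, 44.3). The virtual corner opposite L is at (-66.6, 44.3). Tangency of A1 to RB means the radius FB is perpendicular to RB and since A1 is tangent to GA there, FG ⟂ GA, with radius 8.5, so the center F sits 8.5 in from both sides at F = (-58.1, 35.8). That places the tangent points at B = (-66.6, 35.8) on RB and G = (-58.1, 44.3) on GA. Then |LB| = |B − L| = 75.6.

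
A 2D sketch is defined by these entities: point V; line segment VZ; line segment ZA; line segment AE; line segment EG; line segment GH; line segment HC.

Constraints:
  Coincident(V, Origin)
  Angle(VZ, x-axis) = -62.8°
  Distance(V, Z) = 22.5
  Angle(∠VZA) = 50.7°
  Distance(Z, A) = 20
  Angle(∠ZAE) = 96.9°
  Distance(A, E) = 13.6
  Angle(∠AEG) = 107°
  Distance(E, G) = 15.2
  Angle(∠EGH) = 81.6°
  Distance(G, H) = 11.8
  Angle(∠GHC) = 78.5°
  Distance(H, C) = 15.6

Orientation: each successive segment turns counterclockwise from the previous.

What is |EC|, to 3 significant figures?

6.47

∠EGH = 81.6° gives GH at -39.0° from the x-axis; with |GH| = 11.8, H = (4.51, -12.5). ∠GHC = 78.5° gives HC at 62.5° from the x-axis; with |HC| = 15.6, C = (11.7, 1.33). Then |EC| = |C − E| = 6.47.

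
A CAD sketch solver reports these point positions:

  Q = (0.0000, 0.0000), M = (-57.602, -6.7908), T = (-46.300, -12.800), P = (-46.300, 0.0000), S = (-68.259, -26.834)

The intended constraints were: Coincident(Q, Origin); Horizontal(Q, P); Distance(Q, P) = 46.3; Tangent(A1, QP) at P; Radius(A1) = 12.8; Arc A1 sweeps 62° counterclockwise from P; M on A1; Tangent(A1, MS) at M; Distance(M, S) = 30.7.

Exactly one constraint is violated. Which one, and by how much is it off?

Distance(M, S) = 30.7 — off by 8.00.

Q = (0.00, 0.00) ✓; Q.y = 0.00, P.y = 0.00 ✓; |QP| = 46.30 ✓; ∠(TP, PQ) = 90.00° ✓; |TP| = 12.80 ✓; bearing(T→M) − bearing(T→P) = 62.00° ✓; |TM| = 12.80 ✓; ∠(TM, MS) = 90.00° ✓; |MS| = 22.70 ✗.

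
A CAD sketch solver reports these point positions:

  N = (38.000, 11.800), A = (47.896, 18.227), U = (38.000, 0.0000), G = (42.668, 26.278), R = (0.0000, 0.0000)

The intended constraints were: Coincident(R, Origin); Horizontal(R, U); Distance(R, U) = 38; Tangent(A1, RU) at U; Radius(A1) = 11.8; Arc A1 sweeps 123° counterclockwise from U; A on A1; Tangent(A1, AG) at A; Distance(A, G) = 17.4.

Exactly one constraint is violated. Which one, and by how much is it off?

Distance(A, G) = 17.4 — off by 7.80.

R = (0.00, 0.00) ✓; R.y = 0.00, U.y = 0.00 ✓; |RU| = 38.00 ✓; ∠(NU, UR) = 90.00° ✓; |NU| = 11.80 ✓; bearing(N→A) − bearing(N→U) = 123.0° ✓; |NA| = 11.80 ✓; ∠(NA, AG) = 90.00° ✓; |AG| = 9.600 ✗.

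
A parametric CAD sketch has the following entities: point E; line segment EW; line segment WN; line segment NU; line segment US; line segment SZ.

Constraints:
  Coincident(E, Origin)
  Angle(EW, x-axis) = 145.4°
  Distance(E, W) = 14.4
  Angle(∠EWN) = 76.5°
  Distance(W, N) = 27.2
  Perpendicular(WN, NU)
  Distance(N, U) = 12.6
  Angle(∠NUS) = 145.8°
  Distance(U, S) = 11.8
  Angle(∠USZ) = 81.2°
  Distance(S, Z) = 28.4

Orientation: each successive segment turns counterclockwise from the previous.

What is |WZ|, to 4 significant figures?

2.998

∠NUS = 145.8° gives US at 13.10° from the x-axis; with |US| = 11.8, S = (1.603, -19.06). ∠USZ = 81.2° gives SZ at 111.9° from the x-axis; with |SZ| = 28.4, Z = (-8.990, 7.290). Then |WZ| = |Z − W| = 2.998.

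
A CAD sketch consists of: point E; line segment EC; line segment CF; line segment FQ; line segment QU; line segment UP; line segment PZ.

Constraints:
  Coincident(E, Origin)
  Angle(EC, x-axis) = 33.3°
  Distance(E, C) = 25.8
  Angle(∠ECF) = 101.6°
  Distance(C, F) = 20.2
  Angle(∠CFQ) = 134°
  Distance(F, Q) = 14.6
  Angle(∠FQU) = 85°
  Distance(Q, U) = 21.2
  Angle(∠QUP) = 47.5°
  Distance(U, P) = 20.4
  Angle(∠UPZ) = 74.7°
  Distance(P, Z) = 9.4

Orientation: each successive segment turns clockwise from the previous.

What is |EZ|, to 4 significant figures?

34.71

E is at the origin; EC runs at 33.3° with length 25.8, so C = (21.56, 14.16). ∠ECF = 101.6° gives CF at -45.10° from the x-axis; with |CF| = 20.2, F = (35.82, -0.1437). ∠CFQ = 134.0° gives FQ at -91.10° from the x-axis; with |FQ| = 14.6, Q = (35.54, -14.74). ∠FQU = 85.0° gives QU at 173.9° from the x-axis; with |QU| = 21.2, U = (14.46, -12.49). ∠QUP = 47.5° gives UP at 41.40° from the x-axis; with |UP| = 20.4, P = (29.76, 1.003). ∠UPZ = 74.7° gives PZ at -63.90° from the x-axis; with |PZ| = 9.4, Z = (33.90, -7.439). Then |EZ| = |Z − E| = 34.71.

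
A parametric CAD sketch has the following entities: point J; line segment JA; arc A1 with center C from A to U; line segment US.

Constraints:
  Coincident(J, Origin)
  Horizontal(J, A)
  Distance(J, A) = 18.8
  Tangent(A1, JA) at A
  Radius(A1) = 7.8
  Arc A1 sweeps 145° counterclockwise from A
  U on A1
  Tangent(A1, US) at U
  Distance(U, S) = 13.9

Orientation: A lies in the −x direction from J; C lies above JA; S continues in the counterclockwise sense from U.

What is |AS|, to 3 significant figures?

23.2

On A1, A sits at bearing -90° from C; a 145° counterclockwise sweep puts U at bearing 55°, so U = C + 7.8·(cos 55°, sin 55°) = (-14.3, 14.2). A1 meets US tangentially, so CU is at right angles to US, so US runs along (−sin 55°, cos 55°); with |US| = 13.9, S = (-25.7, 22.2). Then |AS| = |S − A| = 23.2.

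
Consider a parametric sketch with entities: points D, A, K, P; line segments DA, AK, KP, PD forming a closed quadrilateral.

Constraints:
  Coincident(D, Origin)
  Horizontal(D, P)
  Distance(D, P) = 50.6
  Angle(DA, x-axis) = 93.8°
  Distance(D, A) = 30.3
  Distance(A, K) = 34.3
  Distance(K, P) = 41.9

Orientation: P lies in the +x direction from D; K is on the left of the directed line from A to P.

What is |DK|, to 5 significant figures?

48.870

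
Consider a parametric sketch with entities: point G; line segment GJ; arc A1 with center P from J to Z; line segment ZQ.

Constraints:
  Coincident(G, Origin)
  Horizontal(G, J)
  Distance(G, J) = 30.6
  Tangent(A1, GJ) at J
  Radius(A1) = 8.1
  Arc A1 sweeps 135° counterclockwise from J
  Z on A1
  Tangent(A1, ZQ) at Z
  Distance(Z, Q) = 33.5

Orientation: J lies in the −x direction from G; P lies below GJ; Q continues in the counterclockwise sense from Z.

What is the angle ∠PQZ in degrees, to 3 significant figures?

13.6°

On A1, J sits at bearing 90° from P; a 135° counterclockwise sweep puts Z at bearing 225°, so Z = P + 8.1·(cos 225°, sin 225°) = (-36.3, -13.8). Tangency of A1 to ZQ means the radius PZ is perpendicular to ZQ, so ZQ runs along (−sin 225°, cos 225°); with |ZQ| = 33.5, Q = (-12.6, -37.5). Then cos ∠PQZ = QP·QZ / (|QP||QZ|), giving 13.6°.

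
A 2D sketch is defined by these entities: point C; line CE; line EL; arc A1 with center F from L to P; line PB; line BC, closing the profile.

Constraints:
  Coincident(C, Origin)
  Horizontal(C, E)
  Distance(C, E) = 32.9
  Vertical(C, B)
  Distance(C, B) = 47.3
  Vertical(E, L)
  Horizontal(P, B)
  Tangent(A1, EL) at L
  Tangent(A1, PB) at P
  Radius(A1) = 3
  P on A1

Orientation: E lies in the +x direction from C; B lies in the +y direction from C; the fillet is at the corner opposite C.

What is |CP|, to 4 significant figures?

55.96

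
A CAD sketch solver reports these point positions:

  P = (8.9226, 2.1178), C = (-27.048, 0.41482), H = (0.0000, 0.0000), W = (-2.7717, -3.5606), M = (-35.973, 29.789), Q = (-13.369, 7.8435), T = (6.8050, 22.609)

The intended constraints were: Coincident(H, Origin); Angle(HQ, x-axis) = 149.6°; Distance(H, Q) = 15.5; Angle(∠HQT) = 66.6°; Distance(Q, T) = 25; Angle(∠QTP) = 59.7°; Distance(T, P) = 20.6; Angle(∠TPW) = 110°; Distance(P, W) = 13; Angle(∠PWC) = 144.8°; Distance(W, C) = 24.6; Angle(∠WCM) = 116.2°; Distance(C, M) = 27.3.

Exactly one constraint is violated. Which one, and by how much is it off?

Distance(C, M) = 27.3 — off by 3.40.

H = (0.00, 0.00) ✓; HQ at 149.6° ✓; |HQ| = 15.50 ✓; ∠HQT = 66.60° ✓; |QT| = 25.00 ✓; ∠QTP = 59.70° ✓; |TP| = 20.60 ✓; ∠TPW = 110.0° ✓; |PW| = 13.00 ✓; ∠PWC = 144.8° ✓; |WC| = 24.60 ✓; ∠WCM = 116.2° ✓; |CM| = 30.70 ✗.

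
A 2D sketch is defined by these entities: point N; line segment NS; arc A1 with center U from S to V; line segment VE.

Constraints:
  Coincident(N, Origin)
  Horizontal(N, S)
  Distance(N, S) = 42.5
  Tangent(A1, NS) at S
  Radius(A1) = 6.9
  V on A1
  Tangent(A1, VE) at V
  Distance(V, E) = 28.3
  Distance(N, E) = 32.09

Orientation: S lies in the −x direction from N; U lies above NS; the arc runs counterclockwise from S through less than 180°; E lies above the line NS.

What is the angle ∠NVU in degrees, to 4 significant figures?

146.9°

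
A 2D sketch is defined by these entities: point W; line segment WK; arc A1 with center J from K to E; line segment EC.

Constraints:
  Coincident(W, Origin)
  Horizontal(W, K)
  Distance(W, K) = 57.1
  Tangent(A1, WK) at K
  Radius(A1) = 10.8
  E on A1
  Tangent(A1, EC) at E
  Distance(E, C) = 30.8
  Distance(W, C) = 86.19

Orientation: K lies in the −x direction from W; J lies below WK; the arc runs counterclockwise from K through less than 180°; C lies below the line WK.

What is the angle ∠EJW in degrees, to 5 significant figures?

147.39°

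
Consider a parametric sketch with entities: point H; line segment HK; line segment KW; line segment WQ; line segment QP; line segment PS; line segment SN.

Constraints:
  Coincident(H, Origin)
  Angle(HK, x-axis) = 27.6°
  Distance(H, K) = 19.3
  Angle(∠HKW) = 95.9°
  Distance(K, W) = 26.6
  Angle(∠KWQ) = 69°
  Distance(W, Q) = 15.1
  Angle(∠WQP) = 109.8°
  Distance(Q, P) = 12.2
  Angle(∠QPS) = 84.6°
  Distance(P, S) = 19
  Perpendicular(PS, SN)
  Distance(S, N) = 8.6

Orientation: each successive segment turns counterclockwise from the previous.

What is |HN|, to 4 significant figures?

31.80

∠QPS = 84.6° gives PS at 28.30° from the x-axis; with |PS| = 19.0, S = (17.65, 21.19). PS is perpendicular to SN, so SN runs at 118.3°; with |SN| = 8.6, N = (13.57, 28.76). Then |HN| = |N − H| = 31.80.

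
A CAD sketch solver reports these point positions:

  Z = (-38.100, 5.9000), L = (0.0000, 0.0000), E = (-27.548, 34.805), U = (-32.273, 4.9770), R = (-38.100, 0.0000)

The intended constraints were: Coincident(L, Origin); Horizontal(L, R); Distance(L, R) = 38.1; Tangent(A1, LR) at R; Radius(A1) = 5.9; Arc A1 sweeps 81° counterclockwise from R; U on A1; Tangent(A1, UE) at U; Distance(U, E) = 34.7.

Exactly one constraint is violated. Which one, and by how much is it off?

Distance(U, E) = 34.7 — off by 4.50.

L = (0.00, 0.00) ✓; L.y = 0.00, R.y = 0.00 ✓; |LR| = 38.10 ✓; ∠(ZR, RL) = 90.00° ✓; |ZR| = 5.900 ✓; bearing(Z→U) − bearing(Z→R) = 81.00° ✓; |ZU| = 5.900 ✓; ∠(ZU, UE) = 90.00° ✓; |UE| = 30.20 ✗.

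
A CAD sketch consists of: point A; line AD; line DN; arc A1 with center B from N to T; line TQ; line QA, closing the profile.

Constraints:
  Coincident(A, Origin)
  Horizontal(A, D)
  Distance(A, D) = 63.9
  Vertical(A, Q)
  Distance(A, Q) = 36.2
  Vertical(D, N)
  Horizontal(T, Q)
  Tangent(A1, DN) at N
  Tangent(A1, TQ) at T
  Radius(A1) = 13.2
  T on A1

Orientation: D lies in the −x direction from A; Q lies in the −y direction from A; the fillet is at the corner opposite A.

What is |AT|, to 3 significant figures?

62.3

A is at the origin; A and D share the same y with |AD| = 63.9 and D on the −x side, so D = (-63.9, 0.00). A and Q share the same x with |AQ| = 36.2 and Q on the −y side, so Q = (0.00, -36.2). The virtual corner opposite A is at (-63.9, -36.2). The tangent condition forces BN to be normal to DN and since A1 is tangent to TQ there, BT ⟂ TQ, with radius 13.2, so the center B sits 13.2 in from both sides at B = (-50.7, -23.0). That places the tangent points at N = (-63.9, -23.0) on DN and T = (-50.7, -36.2) on TQ. Then |AT| = |T − A| = 62.3.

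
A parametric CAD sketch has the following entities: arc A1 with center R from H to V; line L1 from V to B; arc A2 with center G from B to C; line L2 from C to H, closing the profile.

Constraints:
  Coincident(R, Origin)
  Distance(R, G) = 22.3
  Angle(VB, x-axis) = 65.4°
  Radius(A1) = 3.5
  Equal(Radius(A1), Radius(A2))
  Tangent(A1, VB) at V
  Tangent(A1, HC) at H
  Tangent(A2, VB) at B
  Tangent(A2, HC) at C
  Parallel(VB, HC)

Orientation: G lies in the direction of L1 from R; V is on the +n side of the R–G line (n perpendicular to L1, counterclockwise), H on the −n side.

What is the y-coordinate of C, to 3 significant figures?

18.8

Tangency of A1 to both parallel lines with radius 3.5 puts V and H at R ± 3.5·n: V = (-3.18, 1.46), H = (3.18, -1.46). Equal radii place B and C the same way about G: B = G + 3.5·n = (6.10, 21.7), C = G − 3.5·n = (12.5, 18.8). So C.y = 18.8.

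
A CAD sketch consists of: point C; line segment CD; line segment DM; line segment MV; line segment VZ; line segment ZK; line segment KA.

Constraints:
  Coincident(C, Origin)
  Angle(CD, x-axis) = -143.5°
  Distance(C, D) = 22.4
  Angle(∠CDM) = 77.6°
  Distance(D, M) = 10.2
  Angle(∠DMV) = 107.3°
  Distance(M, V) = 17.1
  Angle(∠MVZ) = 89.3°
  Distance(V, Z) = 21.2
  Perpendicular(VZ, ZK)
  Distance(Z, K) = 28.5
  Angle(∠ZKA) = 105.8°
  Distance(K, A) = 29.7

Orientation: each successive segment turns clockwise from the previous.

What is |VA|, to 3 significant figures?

37.3

VZ is perpendicular to ZK, so ZK runs at -139°; with |ZK| = 28.5, K = (-17.1, -27.4). ∠ZKA = 105.8° gives KA at 147° from the x-axis; with |KA| = 29.7, A = (-41.9, -11.0). Then |VA| = |A − V| = 37.3.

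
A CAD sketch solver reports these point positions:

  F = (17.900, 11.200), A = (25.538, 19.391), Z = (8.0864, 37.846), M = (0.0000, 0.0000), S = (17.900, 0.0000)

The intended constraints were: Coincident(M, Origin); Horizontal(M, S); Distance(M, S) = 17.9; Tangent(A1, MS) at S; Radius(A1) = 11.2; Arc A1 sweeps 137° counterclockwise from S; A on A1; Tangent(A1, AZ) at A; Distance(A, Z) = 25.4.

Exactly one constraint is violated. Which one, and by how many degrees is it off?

Tangent(A1, AZ) at A — off by 3.60°.

M = (0.00, 0.00) ✓; M.y = 0.00, S.y = 0.00 ✓; |MS| = 17.90 ✓; ∠(FS, SM) = 90.00° ✓; |FS| = 11.20 ✓; bearing(F→A) − bearing(F→S) = 137.0° ✓; |FA| = 11.20 ✓; ∠(FA, AZ) = 93.60° ✗; |AZ| = 25.40 ✓.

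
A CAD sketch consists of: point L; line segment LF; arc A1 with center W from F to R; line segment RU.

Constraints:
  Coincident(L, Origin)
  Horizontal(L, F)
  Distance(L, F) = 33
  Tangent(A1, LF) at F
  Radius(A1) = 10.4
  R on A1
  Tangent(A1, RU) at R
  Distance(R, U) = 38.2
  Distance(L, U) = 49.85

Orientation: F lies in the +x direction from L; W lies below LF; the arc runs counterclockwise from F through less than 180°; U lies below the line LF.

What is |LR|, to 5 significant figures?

24.398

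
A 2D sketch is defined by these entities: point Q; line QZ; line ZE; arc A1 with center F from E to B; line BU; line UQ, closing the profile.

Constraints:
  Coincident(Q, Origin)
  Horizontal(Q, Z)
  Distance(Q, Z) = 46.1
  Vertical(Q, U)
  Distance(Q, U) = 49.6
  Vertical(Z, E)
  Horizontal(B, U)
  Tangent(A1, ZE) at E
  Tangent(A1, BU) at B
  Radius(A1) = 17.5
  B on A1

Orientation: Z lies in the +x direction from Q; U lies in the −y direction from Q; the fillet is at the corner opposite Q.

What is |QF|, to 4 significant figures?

42.99

Q is at the origin; QZ is horizontal with |QZ| = 46.1 and Z on the +x side, so Z = (46.10, 0.000). QU is vertical with |QU| = 49.6 and U on the −y side, so U = (0.000, -49.60). The virtual corner opposite Q is at (46.10, -49.60). A1 meets ZE tangentially, so FE is at right angles to ZE and the tangent condition forces FB to be normal to BU, with radius 17.5, so the center F sits 17.5 in from both sides at F = (28.60, -32.10). Then |QF| = |F − Q| = 42.99.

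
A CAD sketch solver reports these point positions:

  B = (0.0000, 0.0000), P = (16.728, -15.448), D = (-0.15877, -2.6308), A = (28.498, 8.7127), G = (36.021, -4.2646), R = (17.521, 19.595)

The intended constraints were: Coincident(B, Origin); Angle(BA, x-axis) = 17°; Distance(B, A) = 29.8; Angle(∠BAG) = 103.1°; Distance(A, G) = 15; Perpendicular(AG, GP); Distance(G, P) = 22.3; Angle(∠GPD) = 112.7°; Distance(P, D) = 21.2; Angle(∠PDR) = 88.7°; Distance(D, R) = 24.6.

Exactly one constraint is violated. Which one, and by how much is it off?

Distance(D, R) = 24.6 — off by 3.80.

B = (0.00, 0.00) ✓; BA at 17.00° ✓; |BA| = 29.80 ✓; ∠BAG = 103.1° ✓; |AG| = 15.00 ✓; ∠(AG, GP) = 90.00° ✓; |GP| = 22.30 ✓; ∠GPD = 112.7° ✓; |PD| = 21.20 ✓; ∠PDR = 88.70° ✓; |DR| = 28.40 ✗.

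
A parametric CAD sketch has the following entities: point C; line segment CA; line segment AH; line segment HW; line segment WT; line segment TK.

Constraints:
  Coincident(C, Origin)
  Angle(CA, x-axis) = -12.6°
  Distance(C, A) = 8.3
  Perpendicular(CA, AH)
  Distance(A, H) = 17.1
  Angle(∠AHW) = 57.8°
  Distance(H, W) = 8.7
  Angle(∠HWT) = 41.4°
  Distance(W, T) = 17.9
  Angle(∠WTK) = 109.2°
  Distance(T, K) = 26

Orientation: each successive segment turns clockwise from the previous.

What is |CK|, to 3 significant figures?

44.9

C is at the origin; CA runs at -12.6° with length 8.3, so A = (8.10, -1.81). The perpendicularity gives AH at right angles to CA, so AH runs at -103°; with |AH| = 17.1, H = (4.37, -18.5). ∠AHW = 57.8° gives HW at 135° from the x-axis; with |HW| = 8.7, W = (-1.80, -12.4). ∠HWT = 41.4° gives WT at -3.40° from the x-axis; with |WT| = 17.9, T = (16.1, -13.4). ∠WTK = 109.2° gives TK at -74.2° from the x-axis; with |TK| = 26.0, K = (23.1, -38.4). Then |CK| = |K − C| = 44.9.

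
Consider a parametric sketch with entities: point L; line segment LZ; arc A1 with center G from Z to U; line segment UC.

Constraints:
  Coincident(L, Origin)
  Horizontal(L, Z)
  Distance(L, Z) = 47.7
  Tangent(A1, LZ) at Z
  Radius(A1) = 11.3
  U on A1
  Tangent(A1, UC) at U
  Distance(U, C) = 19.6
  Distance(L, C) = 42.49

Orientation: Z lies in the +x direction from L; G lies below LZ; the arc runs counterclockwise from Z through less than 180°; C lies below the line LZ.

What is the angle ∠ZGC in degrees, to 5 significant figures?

136.66°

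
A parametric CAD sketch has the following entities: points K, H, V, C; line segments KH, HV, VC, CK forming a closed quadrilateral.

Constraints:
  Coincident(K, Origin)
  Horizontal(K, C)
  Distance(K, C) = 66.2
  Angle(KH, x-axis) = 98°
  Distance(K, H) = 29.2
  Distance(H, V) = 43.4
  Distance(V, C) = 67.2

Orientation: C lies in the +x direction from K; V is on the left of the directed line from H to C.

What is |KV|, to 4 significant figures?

63.63

K is at the origin; K and C share the same y with |KC| = 66.2 and C in +x, so C = (66.2, 0). KH runs at 98.0° with |KH| = 29.2, so H = (-4.064, 28.92). V is determined by |HV| = 43.4 and |VC| = 67.2 together: it lies at the intersection of circle(H, 43.4) and circle(C, 67.2). With |HC| = 75.98, the foot of the radical line on HC is 20.67 from H and the perpendicular offset is √(43.4² − 20.67²) = 38.16. Taking the left-of-HC solution: V = (29.57, 56.34).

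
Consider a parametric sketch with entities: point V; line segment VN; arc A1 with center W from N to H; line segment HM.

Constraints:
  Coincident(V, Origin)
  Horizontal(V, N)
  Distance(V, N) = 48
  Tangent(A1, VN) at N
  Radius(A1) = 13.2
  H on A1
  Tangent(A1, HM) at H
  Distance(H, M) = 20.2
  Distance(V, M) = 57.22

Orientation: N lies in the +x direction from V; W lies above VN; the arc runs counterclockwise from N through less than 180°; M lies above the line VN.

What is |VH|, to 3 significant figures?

61.7

Checks: V.y = 0.00, N.y = 0.00 ✓; |WH| = 13.20 ✓; ∠(WH, HM) = 90.00° ✓; |HM| = 20.20 ✓; |VM| = 57.22 ✓.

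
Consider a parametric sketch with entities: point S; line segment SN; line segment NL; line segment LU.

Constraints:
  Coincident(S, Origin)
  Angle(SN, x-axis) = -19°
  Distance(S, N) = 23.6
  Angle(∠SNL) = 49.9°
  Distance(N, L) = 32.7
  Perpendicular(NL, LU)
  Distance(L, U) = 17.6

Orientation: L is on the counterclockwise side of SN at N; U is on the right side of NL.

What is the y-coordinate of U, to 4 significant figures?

29.16

S is at the origin; SN runs at -19.0° with length 23.6, so N = 23.6·(cos -19.0°, sin -19.0°) = (22.31, -7.683). ∠SNL = 49.9°, so NL runs at -19.0° + (180° − 49.9°) = 111.1° from the x-axis; with |NL| = 32.7, L = N + 32.7·(cos 111.1°, sin 111.1°) = (10.54, 22.82). NL is perpendicular to LU; with |LU| = 17.6 on the right of NL, U = L + 17.6·(0.9330, 0.3600) = (26.96, 29.16). So U.y = 29.16.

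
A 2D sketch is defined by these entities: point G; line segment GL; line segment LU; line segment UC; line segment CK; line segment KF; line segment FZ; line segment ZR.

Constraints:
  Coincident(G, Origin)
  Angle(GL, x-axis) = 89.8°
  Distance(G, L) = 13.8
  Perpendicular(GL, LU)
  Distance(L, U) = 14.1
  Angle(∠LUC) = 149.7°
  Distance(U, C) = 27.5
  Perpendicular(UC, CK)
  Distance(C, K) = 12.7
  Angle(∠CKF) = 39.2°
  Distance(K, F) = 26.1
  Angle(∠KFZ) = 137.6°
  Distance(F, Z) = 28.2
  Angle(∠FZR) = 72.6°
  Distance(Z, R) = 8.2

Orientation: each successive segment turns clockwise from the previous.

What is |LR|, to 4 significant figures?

51.42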